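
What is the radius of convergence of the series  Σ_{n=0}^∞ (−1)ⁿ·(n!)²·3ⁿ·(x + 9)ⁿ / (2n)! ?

Apply the ratio test: |a_{n+1}| / |a_n| = (n+1)²/[(2n+1)·(2n+2)] · 3, which tends to 3/4 as n → ∞.
The series converges when 3/4 · |x + 9| < 1, giving R = 4/3.

R = 4/3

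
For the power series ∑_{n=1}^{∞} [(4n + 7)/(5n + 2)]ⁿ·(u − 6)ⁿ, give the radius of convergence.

R = 5/4

By the Cauchy root test, |a_n|^(1/n) = (4n + 7)/(5n + 2) → 4/5.
Convergence for |u − 6| · 4/5 < 1, i.e. |u − 6| < 5/4. So R = 5/4.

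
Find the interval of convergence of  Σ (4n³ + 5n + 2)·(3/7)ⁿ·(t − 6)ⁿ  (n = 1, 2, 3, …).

The ratio of consecutive coefficients is [(4(n+1)³ + 5(n+1) + 2)/(4n³ + 5n + 2)] · 3/7 → 3/7.
Thus R = 1/(3/7) = 7/3.
Check t = 25/3: the terms have absolute value of order n³, which does not tend to 0, so the series diverges by the divergence test.
Endpoint t = 11/3: the n-th term does not approach 0; divergence by the term test.

(11/3, 25/3)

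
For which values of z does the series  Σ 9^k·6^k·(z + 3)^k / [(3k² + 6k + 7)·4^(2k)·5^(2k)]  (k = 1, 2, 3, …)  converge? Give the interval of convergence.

[-281/27, 119/27]

Ratio test: |a_{k+1}/a_k| = [(3k² + 6k + 7)/(3(k+1)² + 6(k+1) + 7)] · 9·6/(16·25) → 27/200 as k → ∞.
Thus R = 1/(27/200) = 200/27.
Endpoint z = 119/27: the series is dominated by a constant times Σ 1/k², which converges (p = 2 > 1).
Check z = -281/27: the terms are on the order of 1/k², so the series converges absolutely by comparison with the p-series (p = 2 > 1).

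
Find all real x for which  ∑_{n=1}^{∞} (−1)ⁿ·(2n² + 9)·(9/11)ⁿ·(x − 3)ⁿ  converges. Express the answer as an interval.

(16/9, 38/9)

Ratio test: |a_{n+1}/a_n| = [(2(n+1)² + 9)/(2n² + 9)] · 9/11 → 9/11 as n → ∞.
Hence the series converges for |x − 3| < 1/(9/11) = 11/9, so the radius of convergence is 11/9.
When x = 38/9, the n-th term does not approach 0; divergence by the term test.
When x = 16/9, the terms have absolute value of order n², which does not tend to 0, so the series diverges by the divergence test.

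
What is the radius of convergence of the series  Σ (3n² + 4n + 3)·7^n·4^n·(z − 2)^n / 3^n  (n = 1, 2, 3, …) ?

Ratio test: |a_{n+1}/a_n| = [(3(n+1)² + 4(n+1) + 3)/(3n² + 4n + 3)] · 7·4/3 → 28/3 as n → ∞.
Hence the series converges for |z − 2| < 1/(28/3) = 3/28, so the radius of convergence is 3/28.

R = 3/28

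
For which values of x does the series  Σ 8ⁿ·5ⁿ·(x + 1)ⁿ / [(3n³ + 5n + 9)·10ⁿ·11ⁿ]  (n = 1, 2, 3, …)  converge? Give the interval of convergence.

By the ratio test, |a_{n+1}/a_n| = [(3n³ + 5n + 9)/(3(n+1)³ + 5(n+1) + 9)] · 8·5/(10·11) → 4/11.
Thus R = 1/(4/11) = 11/4.
Endpoint x = 7/4: the terms are on the order of 1/n³, so the series converges absolutely by comparison with the p-series (p = 3 > 1).
At x = -15/4: absolute convergence follows by limit comparison with Σ 1/n³.

[-15/4, 7/4]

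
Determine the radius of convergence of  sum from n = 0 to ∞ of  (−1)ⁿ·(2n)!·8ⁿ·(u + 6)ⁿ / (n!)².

R = 1/32

By the ratio test, |a_{n+1}/a_n| = (2n+1)·(2n+2)/(n+1)² · 8 → 32.
Hence the series converges for |u + 6| < 1/(32) = 1/32, so the radius of convergence is 1/32.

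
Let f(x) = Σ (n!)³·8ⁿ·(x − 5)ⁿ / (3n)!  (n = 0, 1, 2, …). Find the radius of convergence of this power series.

Ratio test: |a_{n+1}/a_n| = (n+1)³/[(3n+1)·(3n+2)·(3n+3)] · 8 → 8/27 as n → ∞.
Hence the series converges for |x − 5| < 1/(8/27) = 27/8, so the radius of convergence is 27/8.

R = 27/8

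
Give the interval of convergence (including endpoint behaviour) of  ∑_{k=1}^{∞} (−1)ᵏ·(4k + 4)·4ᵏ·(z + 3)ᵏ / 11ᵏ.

(-23/4, -1/4)

By the ratio test, |a_{k+1}/a_k| = [(4(k+1) + 4)/(4k + 4)] · 4/11 → 4/11.
Convergence for |z + 3| · 4/11 < 1, i.e. |z + 3| < 11/4. So R = 11/4.
At z = -1/4: the k-th term does not approach 0; divergence by the term test.
At z = -23/4: the terms do not tend to 0, so the series diverges.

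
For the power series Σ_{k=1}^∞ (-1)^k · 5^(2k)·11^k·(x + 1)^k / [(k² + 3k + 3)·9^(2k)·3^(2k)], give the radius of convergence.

R = 729/275

Ratio test: |a_{k+1}/a_k| = [(k² + 3k + 3)/((k+1)² + 3(k+1) + 3)] · 25·11/(81·9) → 275/729 as k → ∞.
Hence the series converges for |x + 1| < 1/(275/729) = 729/275, so the radius of convergence is 729/275.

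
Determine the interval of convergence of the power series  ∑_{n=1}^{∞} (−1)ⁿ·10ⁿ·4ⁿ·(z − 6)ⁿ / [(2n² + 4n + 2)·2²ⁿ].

By the ratio test, |a_{n+1}/a_n| = [(2n² + 4n + 2)/(2(n+1)² + 4(n+1) + 2)] · 10·4/4 → 10.
The series converges when 10 · |z − 6| < 1, giving R = 1/10.
Check z = 61/10: the terms are on the order of 1/n², so the series converges absolutely by comparison with the p-series (p = 2 > 1).
At z = 59/10: the series is dominated by a constant times Σ 1/n², which converges (p = 2 > 1).

[59/10, 61/10]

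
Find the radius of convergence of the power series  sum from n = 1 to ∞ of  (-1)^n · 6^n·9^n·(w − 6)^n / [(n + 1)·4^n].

Apply the ratio test: |a_{n+1}| / |a_n| = [(n + 1)/((n+1) + 1)] · 6·9/4, which tends to 27/2 as n → ∞.
Thus R = 1/(27/2) = 2/27.

R = 2/27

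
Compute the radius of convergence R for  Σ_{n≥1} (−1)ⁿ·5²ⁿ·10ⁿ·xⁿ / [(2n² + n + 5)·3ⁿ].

R = 3/250

Apply the ratio test: |a_{n+1}| / |a_n| = [(2n² + n + 5)/(2(n+1)² + (n+1) + 5)] · 25·10/3, which tends to 250/3 as n → ∞.
Convergence for |x| · 250/3 < 1, i.e. |x| < 3/250. So R = 3/250.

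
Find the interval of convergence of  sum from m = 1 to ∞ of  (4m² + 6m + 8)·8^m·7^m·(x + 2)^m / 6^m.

(-59/28, -53/28)

The ratio of consecutive coefficients is [(4(m+1)² + 6(m+1) + 8)/(4m² + 6m + 8)] · 8·7/6 → 28/3.
Thus R = 1/(28/3) = 3/28.
At x = -53/28: the m-th term does not approach 0; divergence by the term test.
When x = -59/28, the m-th term does not approach 0; divergence by the term test.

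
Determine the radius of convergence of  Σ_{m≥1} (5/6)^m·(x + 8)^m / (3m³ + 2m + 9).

The ratio of consecutive coefficients is [(3m³ + 2m + 9)/(3(m+1)³ + 2(m+1) + 9)] · 5/6 → 5/6.
The series converges when 5/6 · |x + 8| < 1, giving R = 6/5.

R = 6/5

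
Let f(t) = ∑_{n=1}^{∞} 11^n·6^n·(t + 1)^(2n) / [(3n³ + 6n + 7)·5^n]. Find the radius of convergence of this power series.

R = √330/66

Apply the ratio test: |a_{n+1}| / |a_n| = [(3n³ + 6n + 7)/(3(n+1)³ + 6(n+1) + 7)] · 11·6/5, which tends to 66/5 as n → ∞.
Writing y = (t + 1)², the series in y has radius 5/66, so |t + 1| < √(5/66) and R = √330/66.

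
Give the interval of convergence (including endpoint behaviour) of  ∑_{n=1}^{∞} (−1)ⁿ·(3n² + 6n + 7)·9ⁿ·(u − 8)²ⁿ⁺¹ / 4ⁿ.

(22/3, 26/3)

The ratio of consecutive coefficients is [(3(n+1)² + 6(n+1) + 7)/(3n² + 6n + 7)] · 9/4 → 9/4.
Writing y = (u − 8)², the series in y has radius 4/9, so |u − 8| < √(4/9) = 2/3 and R = 2/3.
Check u = 26/3: the terms have absolute value of order n², which does not tend to 0, so the series diverges by the divergence test.
Check u = 22/3: the n-th term does not approach 0; divergence by the term test.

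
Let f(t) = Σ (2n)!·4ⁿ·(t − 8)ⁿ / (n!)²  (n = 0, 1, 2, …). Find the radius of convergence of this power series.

Apply the ratio test: |a_{n+1}| / |a_n| = (2n+1)·(2n+2)/(n+1)² · 4, which tends to 16 as n → ∞.
The series converges when 16 · |t − 8| < 1, giving R = 1/16.

R = 1/16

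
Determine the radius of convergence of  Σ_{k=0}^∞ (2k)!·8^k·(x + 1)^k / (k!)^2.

Apply the ratio test: |a_{k+1}| / |a_k| = (2k+1)·(2k+2)/(k+1)² · 8, which tends to 32 as k → ∞.
Hence the series converges for |x + 1| < 1/(32) = 1/32, so the radius of convergence is 1/32.

R = 1/32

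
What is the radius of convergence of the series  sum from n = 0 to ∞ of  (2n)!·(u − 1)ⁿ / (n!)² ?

R = 1/4

Apply the ratio test: |a_{n+1}| / |a_n| = (2n+1)·(2n+2)/(n+1)², which tends to 4 as n → ∞.
Convergence for |u − 1| · 4 < 1, i.e. |u − 1| < 1/4. So R = 1/4.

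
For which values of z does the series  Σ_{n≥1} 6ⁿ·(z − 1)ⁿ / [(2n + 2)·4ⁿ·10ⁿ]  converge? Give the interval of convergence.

Ratio test: |a_{n+1}/a_n| = [(2n + 2)/(2(n+1) + 2)] · 6/(4·10) → 3/20 as n → ∞.
Hence the series converges for |z − 1| < 1/(3/20) = 20/3, so the radius of convergence is 20/3.
Endpoint z = 23/3: the terms behave like c/n; limit comparison with the harmonic series gives divergence.
Endpoint z = -17/3: an alternating series whose terms decrease to 0 in absolute value, so it converges by the Leibniz criterion.

[-17/3, 23/3)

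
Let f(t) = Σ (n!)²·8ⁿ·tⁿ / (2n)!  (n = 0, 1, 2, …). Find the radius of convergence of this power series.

R = 1/2

By the ratio test, |a_{n+1}/a_n| = (n+1)²/[(2n+1)·(2n+2)] · 8 → 2.
Thus R = 1/(2) = 1/2.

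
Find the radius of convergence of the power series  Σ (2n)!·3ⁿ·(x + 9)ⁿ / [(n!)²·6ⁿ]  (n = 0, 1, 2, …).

The ratio of consecutive coefficients is (2n+1)·(2n+2)/(n+1)² · 3/6 → 2.
Hence the series converges for |x + 9| < 1/(2) = 1/2, so the radius of convergence is 1/2.

R = 1/2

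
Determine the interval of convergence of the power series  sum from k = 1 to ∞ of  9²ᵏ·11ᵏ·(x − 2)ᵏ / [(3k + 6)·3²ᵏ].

The ratio of consecutive coefficients is [(3k + 6)/(3(k+1) + 6)] · 81·11/9 → 99.
The series converges when 99 · |x − 2| < 1, giving R = 1/99.
Endpoint x = 199/99: the terms behave like c/k; limit comparison with the harmonic series gives divergence.
Endpoint x = 197/99: an alternating series whose terms decrease to 0 in absolute value, so it converges by the Leibniz criterion.

[197/99, 199/99)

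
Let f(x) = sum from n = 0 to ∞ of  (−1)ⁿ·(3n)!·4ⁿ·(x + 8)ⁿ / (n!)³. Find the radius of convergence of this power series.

By the ratio test, |a_{n+1}/a_n| = (3n+1)·(3n+2)·(3n+3)/(n+1)³ · 4 → 108.
The series converges when 108 · |x + 8| < 1, giving R = 1/108.

R = 1/108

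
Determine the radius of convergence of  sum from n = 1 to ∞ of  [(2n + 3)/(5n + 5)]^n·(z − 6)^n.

Applying the root test, |a_n|^(1/n) = (2n + 3)/(5n + 5) → 2/5.
Thus R = 1/(2/5) = 5/2.

R = 5/2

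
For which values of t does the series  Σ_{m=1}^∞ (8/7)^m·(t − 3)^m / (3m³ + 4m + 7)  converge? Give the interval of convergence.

[17/8, 31/8]

By the ratio test, |a_{m+1}/a_m| = [(3m³ + 4m + 7)/(3(m+1)³ + 4(m+1) + 7)] · 8/7 → 8/7.
Thus R = 1/(8/7) = 7/8.
Check t = 31/8: the terms are on the order of 1/m³, so the series converges absolutely by comparison with the p-series (p = 3 > 1).
Endpoint t = 17/8: the terms are on the order of 1/m³, so the series converges absolutely by comparison with the p-series (p = 3 > 1).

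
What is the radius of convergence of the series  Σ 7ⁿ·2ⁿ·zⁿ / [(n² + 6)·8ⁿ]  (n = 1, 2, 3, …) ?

By the ratio test, |a_{n+1}/a_n| = [(n² + 6)/((n+1)² + 6)] · 7·2/8 → 7/4.
Hence the series converges for |z| < 1/(7/4) = 4/7, so the radius of convergence is 4/7.

R = 4/7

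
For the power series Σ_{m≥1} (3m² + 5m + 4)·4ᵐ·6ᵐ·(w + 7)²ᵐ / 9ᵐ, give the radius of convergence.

By the ratio test, |a_{m+1}/a_m| = [(3(m+1)² + 5(m+1) + 4)/(3m² + 5m + 4)] · 4·6/9 → 8/3.
Since the exponent of (w + 7) increases by 2 each term, convergence requires |w + 7|² < 3/8, hence R = √6/4.

R = √6/4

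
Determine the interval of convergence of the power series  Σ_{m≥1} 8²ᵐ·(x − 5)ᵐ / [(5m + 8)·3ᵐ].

[317/64, 323/64)

Apply the ratio test: |a_{m+1}| / |a_m| = [(5m + 8)/(5(m+1) + 8)] · 64/3, which tends to 64/3 as m → ∞.
The series converges when 64/3 · |x − 5| < 1, giving R = 3/64.
Endpoint x = 323/64: the terms behave like c/m; limit comparison with the harmonic series gives divergence.
Endpoint x = 317/64: convergence follows from the alternating series test (terms decrease monotonically to 0).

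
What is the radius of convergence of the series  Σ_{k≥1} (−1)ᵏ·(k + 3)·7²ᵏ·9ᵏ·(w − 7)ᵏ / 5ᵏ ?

The ratio of consecutive coefficients is [((k+1) + 3)/(k + 3)] · 49·9/5 → 441/5.
Thus R = 1/(441/5) = 5/441.

R = 5/441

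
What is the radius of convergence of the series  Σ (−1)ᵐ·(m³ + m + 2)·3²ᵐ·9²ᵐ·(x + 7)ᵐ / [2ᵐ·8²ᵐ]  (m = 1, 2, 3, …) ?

Apply the ratio test: |a_{m+1}| / |a_m| = [((m+1)³ + (m+1) + 2)/(m³ + m + 2)] · 9·81/(2·64), which tends to 729/128 as m → ∞.
Hence the series converges for |x + 7| < 1/(729/128) = 128/729, so the radius of convergence is 128/729.

R = 128/729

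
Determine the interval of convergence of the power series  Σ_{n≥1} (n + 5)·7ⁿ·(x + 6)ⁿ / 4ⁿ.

(-46/7, -38/7)

Apply the ratio test: |a_{n+1}| / |a_n| = [((n+1) + 5)/(n + 5)] · 7/4, which tends to 7/4 as n → ∞.
Thus R = 1/(7/4) = 4/7.
When x = -38/7, the terms do not tend to 0, so the series diverges.
Endpoint x = -46/7: the terms do not tend to 0, so the series diverges.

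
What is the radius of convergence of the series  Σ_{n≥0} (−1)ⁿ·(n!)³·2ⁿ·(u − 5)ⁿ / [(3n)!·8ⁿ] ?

By the ratio test, |a_{n+1}/a_n| = (n+1)³/[(3n+1)·(3n+2)·(3n+3)] · 2/8 → 1/108.
Thus R = 1/(1/108) = 108.

R = 108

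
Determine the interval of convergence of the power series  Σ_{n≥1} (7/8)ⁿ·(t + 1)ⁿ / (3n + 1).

[-15/7, 1/7)

The ratio of consecutive coefficients is [(3n + 1)/(3(n+1) + 1)] · 7/8 → 7/8.
The series converges when 7/8 · |t + 1| < 1, giving R = 8/7.
At t = 1/7: the terms behave like c/n; limit comparison with the harmonic series gives divergence.
When t = -15/7, the terms alternate in sign and decrease monotonically to 0 in absolute value (size ~ c/n), so the alternating series test gives convergence.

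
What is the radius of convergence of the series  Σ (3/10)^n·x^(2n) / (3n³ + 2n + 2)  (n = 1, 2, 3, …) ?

The ratio of consecutive coefficients is [(3n³ + 2n + 2)/(3(n+1)³ + 2(n+1) + 2)] · 3/10 → 3/10.
Since the exponent of x increases by 2 each term, convergence requires |x|² < 10/3, hence R = √30/3.

R = √30/3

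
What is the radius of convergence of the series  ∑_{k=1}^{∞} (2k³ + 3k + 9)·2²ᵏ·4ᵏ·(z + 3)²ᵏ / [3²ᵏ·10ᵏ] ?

By the ratio test, |a_{k+1}/a_k| = [(2(k+1)³ + 3(k+1) + 9)/(2k³ + 3k + 9)] · 4·4/(9·10) → 8/45.
Writing y = (z + 3)², the series in y has radius 45/8, so |z + 3| < √(45/8) and R = 3√10/4.

R = 3√10/4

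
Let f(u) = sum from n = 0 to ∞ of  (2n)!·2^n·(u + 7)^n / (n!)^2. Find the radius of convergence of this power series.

R = 1/8

The ratio of consecutive coefficients is (2n+1)·(2n+2)/(n+1)² · 2 → 8.
Hence the series converges for |u + 7| < 1/(8) = 1/8, so the radius of convergence is 1/8.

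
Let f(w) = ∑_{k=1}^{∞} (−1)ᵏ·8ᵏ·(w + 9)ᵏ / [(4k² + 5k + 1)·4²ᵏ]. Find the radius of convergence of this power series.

R = 2

By the ratio test, |a_{k+1}/a_k| = [(4k² + 5k + 1)/(4(k+1)² + 5(k+1) + 1)] · 8/16 → 1/2.
The series converges when 1/2 · |w + 9| < 1, giving R = 2.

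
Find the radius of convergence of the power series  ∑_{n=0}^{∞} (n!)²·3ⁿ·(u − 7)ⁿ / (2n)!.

R = 4/3

Ratio test: |a_{n+1}/a_n| = (n+1)²/[(2n+1)·(2n+2)] · 3 → 3/4 as n → ∞.
Convergence for |u − 7| · 3/4 < 1, i.e. |u − 7| < 4/3. So R = 4/3.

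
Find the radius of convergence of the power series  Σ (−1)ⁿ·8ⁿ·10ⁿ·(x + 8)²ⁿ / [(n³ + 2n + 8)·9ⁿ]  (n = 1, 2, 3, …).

Ratio test: |a_{n+1}/a_n| = [(n³ + 2n + 8)/((n+1)³ + 2(n+1) + 8)] · 8·10/9 → 80/9 as n → ∞.
Writing y = (x + 8)², the series in y has radius 9/80, so |x + 8| < √(9/80) and R = 3√5/20.

R = 3√5/20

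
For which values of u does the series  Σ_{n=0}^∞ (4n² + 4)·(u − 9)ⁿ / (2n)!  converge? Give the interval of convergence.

By the ratio test, |a_{n+1}/a_n| = (4(n+1)² + 4)/(4n² + 4) · 1/[(2n+1)·(2n+2)] → 0.
The limit is 0, so the series converges for all u; R = ∞.

(−∞, ∞)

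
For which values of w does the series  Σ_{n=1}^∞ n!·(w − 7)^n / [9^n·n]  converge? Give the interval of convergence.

{7}

Apply the ratio test: |a_{n+1}| / |a_n| = (n+1) · 1/9 · n/(n+1), which tends to ∞ as n → ∞.
The terms grow without bound for any (w − 7) ≠ 0, so R = 0 (convergence only at w = 7).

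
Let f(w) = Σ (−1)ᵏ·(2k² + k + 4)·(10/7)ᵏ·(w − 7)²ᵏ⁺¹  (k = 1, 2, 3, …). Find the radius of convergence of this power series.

R = √70/10

By the ratio test, |a_{k+1}/a_k| = [(2(k+1)² + (k+1) + 4)/(2k² + k + 4)] · 10/7 → 10/7.
Writing y = (w − 7)², the series in y has radius 7/10, so |w − 7| < √(7/10) and R = √70/10.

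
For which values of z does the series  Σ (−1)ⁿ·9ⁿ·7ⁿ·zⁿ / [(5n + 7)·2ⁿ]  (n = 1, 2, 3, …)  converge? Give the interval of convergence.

Apply the ratio test: |a_{n+1}| / |a_n| = [(5n + 7)/(5(n+1) + 7)] · 9·7/2, which tends to 63/2 as n → ∞.
The series converges when 63/2 · |z| < 1, giving R = 2/63.
When z = 2/63, an alternating series whose terms decrease to 0 in absolute value, so it converges by the Leibniz criterion.
At z = -2/63: comparison with the harmonic series Σ 1/n shows the series diverges.

(-2/63, 2/63]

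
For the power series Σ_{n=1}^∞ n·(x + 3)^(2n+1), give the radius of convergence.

R = 1

Apply the ratio test: |a_{n+1}| / |a_n| = (n+1)/n, which tends to 1 as n → ∞.
Successive powers of (x + 3) differ by 2, so the series converges when |x + 3|² · 1 < 1, i.e. |x + 3| < √(1) = 1. So R = 1.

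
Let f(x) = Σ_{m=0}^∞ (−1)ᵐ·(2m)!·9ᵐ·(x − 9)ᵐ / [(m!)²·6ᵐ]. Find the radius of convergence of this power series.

Apply the ratio test: |a_{m+1}| / |a_m| = (2m+1)·(2m+2)/(m+1)² · 9/6, which tends to 6 as m → ∞.
Hence the series converges for |x − 9| < 1/(6) = 1/6, so the radius of convergence is 1/6.

R = 1/6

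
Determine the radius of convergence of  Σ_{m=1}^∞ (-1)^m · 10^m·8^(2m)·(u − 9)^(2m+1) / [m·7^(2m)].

The ratio of consecutive coefficients is [m/(m+1)] · 10·64/49 → 640/49.
Writing y = (u − 9)², the series in y has radius 49/640, so |u − 9| < √(49/640) and R = 7√10/80.

R = 7√10/80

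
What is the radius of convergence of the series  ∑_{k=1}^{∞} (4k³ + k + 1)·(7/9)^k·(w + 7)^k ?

Ratio test: |a_{k+1}/a_k| = [(4(k+1)³ + (k+1) + 1)/(4k³ + k + 1)] · 7/9 → 7/9 as k → ∞.
Convergence for |w + 7| · 7/9 < 1, i.e. |w + 7| < 9/7. So R = 9/7.

R = 9/7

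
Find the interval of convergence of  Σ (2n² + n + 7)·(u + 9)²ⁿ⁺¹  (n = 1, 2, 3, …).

(-10, -8)

Ratio test: |a_{n+1}/a_n| = (2(n+1)² + (n+1) + 7)/(2n² + n + 7) → 1 as n → ∞.
Since the exponent of (u + 9) increases by 2 each term, convergence requires |u + 9|² < 1, hence R = 1.
Endpoint u = -8: the terms have absolute value of order n², which does not tend to 0, so the series diverges by the divergence test.
At u = -10: the terms do not tend to 0, so the series diverges.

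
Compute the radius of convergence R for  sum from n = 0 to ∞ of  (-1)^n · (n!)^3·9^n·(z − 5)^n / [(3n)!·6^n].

R = 18

Ratio test: |a_{n+1}/a_n| = (n+1)³/[(3n+1)·(3n+2)·(3n+3)] · 9/6 → 1/18 as n → ∞.
The series converges when 1/18 · |z − 5| < 1, giving R = 18.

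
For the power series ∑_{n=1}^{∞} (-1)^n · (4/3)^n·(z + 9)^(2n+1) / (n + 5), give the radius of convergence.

By the ratio test, |a_{n+1}/a_n| = [(n + 5)/((n+1) + 5)] · 4/3 → 4/3.
Since the exponent of (z + 9) increases by 2 each term, convergence requires |z + 9|² < 3/4, hence R = √3/2.

R = √3/2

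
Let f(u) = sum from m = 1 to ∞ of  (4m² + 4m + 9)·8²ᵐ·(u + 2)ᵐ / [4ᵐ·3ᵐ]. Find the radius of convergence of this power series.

The ratio of consecutive coefficients is [(4(m+1)² + 4(m+1) + 9)/(4m² + 4m + 9)] · 64/(4·3) → 16/3.
The series converges when 16/3 · |u + 2| < 1, giving R = 3/16.

R = 3/16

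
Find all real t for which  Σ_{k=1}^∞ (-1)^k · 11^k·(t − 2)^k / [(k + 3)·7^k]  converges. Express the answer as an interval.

(15/11, 29/11]

Ratio test: |a_{k+1}/a_k| = [(k + 3)/((k+1) + 3)] · 11/7 → 11/7 as k → ∞.
Thus R = 1/(11/7) = 7/11.
Check t = 29/11: an alternating series whose terms decrease to 0 in absolute value, so it converges by the Leibniz criterion.
Check t = 15/11: comparison with the harmonic series Σ 1/k shows the series diverges.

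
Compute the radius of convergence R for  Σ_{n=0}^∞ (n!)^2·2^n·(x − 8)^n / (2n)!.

R = 2

The ratio of consecutive coefficients is (n+1)²/[(2n+1)·(2n+2)] · 2 → 1/2.
The series converges when 1/2 · |x − 8| < 1, giving R = 2.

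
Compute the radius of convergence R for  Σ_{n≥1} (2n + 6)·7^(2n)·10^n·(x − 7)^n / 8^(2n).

R = 32/245

Ratio test: |a_{n+1}/a_n| = [(2(n+1) + 6)/(2n + 6)] · 49·10/64 → 245/32 as n → ∞.
Thus R = 1/(245/32) = 32/245.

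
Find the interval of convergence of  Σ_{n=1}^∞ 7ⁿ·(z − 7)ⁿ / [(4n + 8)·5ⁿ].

Ratio test: |a_{n+1}/a_n| = [(4n + 8)/(4(n+1) + 8)] · 7/5 → 7/5 as n → ∞.
Convergence for |z − 7| · 7/5 < 1, i.e. |z − 7| < 5/7. So R = 5/7.
When z = 54/7, comparison with the harmonic series Σ 1/n shows the series diverges.
When z = 44/7, convergence follows from the alternating series test (terms decrease monotonically to 0).

[44/7, 54/7)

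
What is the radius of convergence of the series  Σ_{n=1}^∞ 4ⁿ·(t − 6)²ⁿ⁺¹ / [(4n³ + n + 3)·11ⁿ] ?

Ratio test: |a_{n+1}/a_n| = [(4n³ + n + 3)/(4(n+1)³ + (n+1) + 3)] · 4/11 → 4/11 as n → ∞.
Since the exponent of (t − 6) increases by 2 each term, convergence requires |t − 6|² < 11/4, hence R = √11/2.

R = √11/2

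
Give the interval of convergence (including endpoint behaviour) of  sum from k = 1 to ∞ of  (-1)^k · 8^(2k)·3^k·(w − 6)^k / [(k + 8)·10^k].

Apply the ratio test: |a_{k+1}| / |a_k| = [(k + 8)/((k+1) + 8)] · 64·3/10, which tends to 96/5 as k → ∞.
The series converges when 96/5 · |w − 6| < 1, giving R = 5/96.
At w = 581/96: convergence follows from the alternating series test (terms decrease monotonically to 0).
When w = 571/96, comparison with the harmonic series Σ 1/k shows the series diverges.

(571/96, 581/96]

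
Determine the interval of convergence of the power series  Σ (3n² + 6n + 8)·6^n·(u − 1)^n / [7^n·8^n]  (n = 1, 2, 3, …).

(-25/3, 31/3)

Ratio test: |a_{n+1}/a_n| = [(3(n+1)² + 6(n+1) + 8)/(3n² + 6n + 8)] · 6/(7·8) → 3/28 as n → ∞.
Hence the series converges for |u − 1| < 1/(3/28) = 28/3, so the radius of convergence is 28/3.
Endpoint u = 31/3: the terms do not tend to 0, so the series diverges.
When u = -25/3, the terms have absolute value of order n², which does not tend to 0, so the series diverges by the divergence test.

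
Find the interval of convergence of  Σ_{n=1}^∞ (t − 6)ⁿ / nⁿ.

By the Cauchy root test, |a_n|^(1/n) = 1/n → 0.
The limit is 0 for every t, so R = ∞.

(−∞, ∞)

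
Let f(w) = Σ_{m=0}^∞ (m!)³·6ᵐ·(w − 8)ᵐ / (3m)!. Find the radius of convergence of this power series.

Apply the ratio test: |a_{m+1}| / |a_m| = (m+1)³/[(3m+1)·(3m+2)·(3m+3)] · 6, which tends to 2/9 as m → ∞.
Thus R = 1/(2/9) = 9/2.

R = 9/2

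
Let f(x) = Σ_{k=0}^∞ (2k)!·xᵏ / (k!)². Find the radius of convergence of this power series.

Apply the ratio test: |a_{k+1}| / |a_k| = (2k+1)·(2k+2)/(k+1)², which tends to 4 as k → ∞.
The series converges when 4 · |x| < 1, giving R = 1/4.

R = 1/4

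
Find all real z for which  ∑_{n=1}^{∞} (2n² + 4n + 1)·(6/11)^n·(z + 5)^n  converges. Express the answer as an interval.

By the ratio test, |a_{n+1}/a_n| = [(2(n+1)² + 4(n+1) + 1)/(2n² + 4n + 1)] · 6/11 → 6/11.
Hence the series converges for |z + 5| < 1/(6/11) = 11/6, so the radius of convergence is 11/6.
At z = -19/6: the terms have absolute value of order n², which does not tend to 0, so the series diverges by the divergence test.
Check z = -41/6: the n-th term does not approach 0; divergence by the term test.

(-41/6, -19/6)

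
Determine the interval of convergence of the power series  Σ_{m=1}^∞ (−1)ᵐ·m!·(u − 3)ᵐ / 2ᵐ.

Apply the ratio test: |a_{m+1}| / |a_m| = (m+1) · 1/2, which tends to ∞ as m → ∞.
The ratio grows without bound, so the series diverges whenever (u − 3) ≠ 0; it converges only at u = 3. R = 0.

{3}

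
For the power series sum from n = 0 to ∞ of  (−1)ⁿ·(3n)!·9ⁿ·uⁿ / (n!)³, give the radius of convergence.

R = 1/243

The ratio of consecutive coefficients is (3n+1)·(3n+2)·(3n+3)/(n+1)³ · 9 → 243.
The series converges when 243 · |u| < 1, giving R = 1/243.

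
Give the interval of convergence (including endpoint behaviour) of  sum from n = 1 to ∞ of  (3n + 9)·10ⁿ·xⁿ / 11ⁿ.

By the ratio test, |a_{n+1}/a_n| = [(3(n+1) + 9)/(3n + 9)] · 10/11 → 10/11.
Convergence for |x| · 10/11 < 1, i.e. |x| < 11/10. So R = 11/10.
At x = 11/10: the terms do not tend to 0, so the series diverges.
When x = -11/10, the terms have absolute value of order n, which does not tend to 0, so the series diverges by the divergence test.

(-11/10, 11/10)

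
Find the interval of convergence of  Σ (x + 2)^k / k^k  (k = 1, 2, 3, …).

Root test: |a_k|^(1/k) = 1/k → 0.
Since the k-th root of |a_k| tends to 0, the series converges for all real x; R = ∞.

(−∞, ∞)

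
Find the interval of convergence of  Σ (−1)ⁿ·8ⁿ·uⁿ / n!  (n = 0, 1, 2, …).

Apply the ratio test: |a_{n+1}| / |a_n| = 8 · 1/(n+1), which tends to 0 as n → ∞.
The limit is 0, so the series converges for all u; R = ∞.

(−∞, ∞)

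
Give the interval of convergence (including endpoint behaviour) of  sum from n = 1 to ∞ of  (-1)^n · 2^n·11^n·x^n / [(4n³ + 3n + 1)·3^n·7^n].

Apply the ratio test: |a_{n+1}| / |a_n| = [(4n³ + 3n + 1)/(4(n+1)³ + 3(n+1) + 1)] · 2·11/(3·7), which tends to 22/21 as n → ∞.
The series converges when 22/21 · |x| < 1, giving R = 21/22.
Check x = 21/22: absolute convergence follows by limit comparison with Σ 1/n³.
Check x = -21/22: the terms are on the order of 1/n³, so the series converges absolutely by comparison with the p-series (p = 3 > 1).

[-21/22, 21/22]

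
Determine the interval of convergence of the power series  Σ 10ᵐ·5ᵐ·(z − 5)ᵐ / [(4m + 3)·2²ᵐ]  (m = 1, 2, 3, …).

[123/25, 127/25)

The ratio of consecutive coefficients is [(4m + 3)/(4(m+1) + 3)] · 10·5/4 → 25/2.
Hence the series converges for |z − 5| < 1/(25/2) = 2/25, so the radius of convergence is 2/25.
Check z = 127/25: the terms are asymptotic to a nonzero constant times 1/m, so the series diverges by limit comparison with Σ 1/m.
Endpoint z = 123/25: the terms alternate in sign and decrease monotonically to 0 in absolute value (size ~ c/m), so the alternating series test gives convergence.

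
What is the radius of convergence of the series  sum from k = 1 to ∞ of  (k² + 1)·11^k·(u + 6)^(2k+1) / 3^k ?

R = √33/11

The ratio of consecutive coefficients is [((k+1)² + 1)/(k² + 1)] · 11/3 → 11/3.
Writing y = (u + 6)², the series in y has radius 3/11, so |u + 6| < √(3/11) and R = √33/11.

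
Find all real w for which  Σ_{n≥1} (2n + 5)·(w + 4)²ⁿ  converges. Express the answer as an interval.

By the ratio test, |a_{n+1}/a_n| = (2(n+1) + 5)/(2n + 5) → 1.
Since the exponent of (w + 4) increases by 2 each term, convergence requires |w + 4|² < 1, hence R = 1.
Check w = -3: the terms have absolute value of order n, which does not tend to 0, so the series diverges by the divergence test.
At w = -5: the terms do not tend to 0, so the series diverges.

(-5, -3)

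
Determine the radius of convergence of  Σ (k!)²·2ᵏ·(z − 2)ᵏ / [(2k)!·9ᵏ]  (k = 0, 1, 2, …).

The ratio of consecutive coefficients is (k+1)²/[(2k+1)·(2k+2)] · 2/9 → 1/18.
The series converges when 1/18 · |z − 2| < 1, giving R = 18.

R = 18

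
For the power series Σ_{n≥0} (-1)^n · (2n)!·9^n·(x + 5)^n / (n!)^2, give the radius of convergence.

Ratio test: |a_{n+1}/a_n| = (2n+1)·(2n+2)/(n+1)² · 9 → 36 as n → ∞.
Hence the series converges for |x + 5| < 1/(36) = 1/36, so the radius of convergence is 1/36.

R = 1/36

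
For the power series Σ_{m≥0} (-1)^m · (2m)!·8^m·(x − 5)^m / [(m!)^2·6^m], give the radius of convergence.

Apply the ratio test: |a_{m+1}| / |a_m| = (2m+1)·(2m+2)/(m+1)² · 8/6, which tends to 16/3 as m → ∞.
Thus R = 1/(16/3) = 3/16.

R = 3/16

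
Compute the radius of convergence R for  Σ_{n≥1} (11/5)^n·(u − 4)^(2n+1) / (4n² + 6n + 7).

By the ratio test, |a_{n+1}/a_n| = [(4n² + 6n + 7)/(4(n+1)² + 6(n+1) + 7)] · 11/5 → 11/5.
Writing y = (u − 4)², the series in y has radius 5/11, so |u − 4| < √(5/11) and R = √55/11.

R = √55/11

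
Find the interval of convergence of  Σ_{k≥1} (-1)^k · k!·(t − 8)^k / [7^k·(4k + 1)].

{8}

By the ratio test, |a_{k+1}/a_k| = (k+1) · 1/7 · (4k + 1)/(4(k+1) + 1) → ∞.
Since the ratio → ∞, the series diverges for every t ≠ 8, and R = 0.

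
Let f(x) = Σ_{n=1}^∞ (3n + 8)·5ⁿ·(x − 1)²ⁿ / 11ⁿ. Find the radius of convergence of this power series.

R = √55/5

Ratio test: |a_{n+1}/a_n| = [(3(n+1) + 8)/(3n + 8)] · 5/11 → 5/11 as n → ∞.
Successive powers of (x − 1) differ by 2, so the series converges when |x − 1|² · 5/11 < 1, i.e. |x − 1| < √(11/5). So R = √55/5.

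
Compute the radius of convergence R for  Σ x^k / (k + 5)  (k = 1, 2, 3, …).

R = 1

The ratio of consecutive coefficients is (k + 5)/((k+1) + 5) → 1.
Hence R = 1.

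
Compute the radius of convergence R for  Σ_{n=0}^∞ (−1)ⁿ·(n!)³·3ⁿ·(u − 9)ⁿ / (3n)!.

The ratio of consecutive coefficients is (n+1)³/[(3n+1)·(3n+2)·(3n+3)] · 3 → 1/9.
Hence the series converges for |u − 9| < 1/(1/9) = 9, so the radius of convergence is 9.

R = 9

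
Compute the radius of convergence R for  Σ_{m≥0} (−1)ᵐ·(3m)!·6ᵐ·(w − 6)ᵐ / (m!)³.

By the ratio test, |a_{m+1}/a_m| = (3m+1)·(3m+2)·(3m+3)/(m+1)³ · 6 → 162.
Hence the series converges for |w − 6| < 1/(162) = 1/162, so the radius of convergence is 1/162.

R = 1/162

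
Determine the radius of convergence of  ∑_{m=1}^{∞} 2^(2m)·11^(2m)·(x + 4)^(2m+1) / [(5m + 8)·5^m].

R = √5/22

Apply the ratio test: |a_{m+1}| / |a_m| = [(5m + 8)/(5(m+1) + 8)] · 4·121/5, which tends to 484/5 as m → ∞.
Since the exponent of (x + 4) increases by 2 each term, convergence requires |x + 4|² < 5/484, hence R = √5/22.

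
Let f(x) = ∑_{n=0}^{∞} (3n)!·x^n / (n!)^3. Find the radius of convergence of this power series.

Ratio test: |a_{n+1}/a_n| = (3n+1)·(3n+2)·(3n+3)/(n+1)³ → 27 as n → ∞.
Convergence for |x| · 27 < 1, i.e. |x| < 1/27. So R = 1/27.

R = 1/27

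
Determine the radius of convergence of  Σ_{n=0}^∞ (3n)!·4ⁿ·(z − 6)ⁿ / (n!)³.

R = 1/108

Ratio test: |a_{n+1}/a_n| = (3n+1)·(3n+2)·(3n+3)/(n+1)³ · 4 → 108 as n → ∞.
Thus R = 1/(108) = 1/108.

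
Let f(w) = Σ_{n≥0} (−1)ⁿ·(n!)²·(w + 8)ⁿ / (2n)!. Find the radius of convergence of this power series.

R = 4

By the ratio test, |a_{n+1}/a_n| = (n+1)²/[(2n+1)·(2n+2)] → 1/4.
Convergence for |w + 8| · 1/4 < 1, i.e. |w + 8| < 4. So R = 4.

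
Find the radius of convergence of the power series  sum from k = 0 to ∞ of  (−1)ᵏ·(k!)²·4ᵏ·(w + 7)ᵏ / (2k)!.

Ratio test: |a_{k+1}/a_k| = (k+1)²/[(2k+1)·(2k+2)] · 4 → 1 as k → ∞.
Convergence for |w + 7| < 1, so R = 1.

R = 1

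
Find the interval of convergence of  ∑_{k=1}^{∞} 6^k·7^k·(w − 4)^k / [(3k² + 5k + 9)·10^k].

[79/21, 89/21]

The ratio of consecutive coefficients is [(3k² + 5k + 9)/(3(k+1)² + 5(k+1) + 9)] · 6·7/10 → 21/5.
Convergence for |w − 4| · 21/5 < 1, i.e. |w − 4| < 5/21. So R = 5/21.
When w = 89/21, the terms are on the order of 1/k², so the series converges absolutely by comparison with the p-series (p = 2 > 1).
When w = 79/21, the terms are on the order of 1/k², so the series converges absolutely by comparison with the p-series (p = 2 > 1).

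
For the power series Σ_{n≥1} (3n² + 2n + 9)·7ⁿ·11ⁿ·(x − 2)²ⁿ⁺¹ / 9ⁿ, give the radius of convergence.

R = 3√77/77

Ratio test: |a_{n+1}/a_n| = [(3(n+1)² + 2(n+1) + 9)/(3n² + 2n + 9)] · 7·11/9 → 77/9 as n → ∞.
Writing y = (x − 2)², the series in y has radius 9/77, so |x − 2| < √(9/77) and R = 3√77/77.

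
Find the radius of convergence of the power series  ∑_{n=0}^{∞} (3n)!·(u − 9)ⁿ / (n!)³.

Apply the ratio test: |a_{n+1}| / |a_n| = (3n+1)·(3n+2)·(3n+3)/(n+1)³, which tends to 27 as n → ∞.
Thus R = 1/(27) = 1/27.

R = 1/27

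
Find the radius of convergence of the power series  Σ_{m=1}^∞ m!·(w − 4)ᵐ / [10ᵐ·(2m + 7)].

R = 0

The ratio of consecutive coefficients is (m+1) · 1/10 · (2m + 7)/(2(m+1) + 7) → ∞.
The terms grow without bound for any (w − 4) ≠ 0, so R = 0 (convergence only at w = 4).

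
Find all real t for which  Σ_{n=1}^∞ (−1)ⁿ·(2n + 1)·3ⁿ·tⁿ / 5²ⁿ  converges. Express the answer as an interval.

(-25/3, 25/3)

Ratio test: |a_{n+1}/a_n| = [(2(n+1) + 1)/(2n + 1)] · 3/25 → 3/25 as n → ∞.
Hence the series converges for |t| < 1/(3/25) = 25/3, so the radius of convergence is 25/3.
When t = 25/3, the terms have absolute value of order n, which does not tend to 0, so the series diverges by the divergence test.
At t = -25/3: the terms do not tend to 0, so the series diverges.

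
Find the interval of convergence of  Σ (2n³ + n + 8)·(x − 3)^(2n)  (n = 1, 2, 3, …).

(2, 4)

By the ratio test, |a_{n+1}/a_n| = (2(n+1)³ + (n+1) + 8)/(2n³ + n + 8) → 1.
Since the exponent of (x − 3) increases by 2 each term, convergence requires |x − 3|² < 1, hence R = 1.
When x = 4, the terms do not tend to 0, so the series diverges.
When x = 2, the n-th term does not approach 0; divergence by the term test.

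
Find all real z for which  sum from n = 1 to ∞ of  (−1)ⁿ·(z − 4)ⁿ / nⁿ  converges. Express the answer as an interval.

By the Cauchy root test, |a_n|^(1/n) = 1/n → 0.
The limit is 0 for every z, so R = ∞.

(−∞, ∞)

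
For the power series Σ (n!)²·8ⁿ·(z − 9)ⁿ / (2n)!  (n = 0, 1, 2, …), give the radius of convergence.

The ratio of consecutive coefficients is (n+1)²/[(2n+1)·(2n+2)] · 8 → 2.
Convergence for |z − 9| · 2 < 1, i.e. |z − 9| < 1/2. So R = 1/2.

R = 1/2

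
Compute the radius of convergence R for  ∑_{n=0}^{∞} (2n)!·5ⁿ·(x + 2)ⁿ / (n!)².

Ratio test: |a_{n+1}/a_n| = (2n+1)·(2n+2)/(n+1)² · 5 → 20 as n → ∞.
Hence the series converges for |x + 2| < 1/(20) = 1/20, so the radius of convergence is 1/20.

R = 1/20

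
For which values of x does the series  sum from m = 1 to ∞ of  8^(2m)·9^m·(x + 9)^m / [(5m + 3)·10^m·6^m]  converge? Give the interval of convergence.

Apply the ratio test: |a_{m+1}| / |a_m| = [(5m + 3)/(5(m+1) + 3)] · 64·9/(10·6), which tends to 48/5 as m → ∞.
Convergence for |x + 9| · 48/5 < 1, i.e. |x + 9| < 5/48. So R = 5/48.
Check x = -427/48: the terms are asymptotic to a nonzero constant times 1/m, so the series diverges by limit comparison with Σ 1/m.
Endpoint x = -437/48: the terms alternate in sign and decrease monotonically to 0 in absolute value (size ~ c/m), so the alternating series test gives convergence.

[-437/48, -427/48)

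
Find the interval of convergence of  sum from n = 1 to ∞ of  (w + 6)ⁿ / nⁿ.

(−∞, ∞)

By the Cauchy root test, |a_n|^(1/n) = 1/n → 0.
Since the n-th root of |a_n| tends to 0, the series converges for all real w; R = ∞.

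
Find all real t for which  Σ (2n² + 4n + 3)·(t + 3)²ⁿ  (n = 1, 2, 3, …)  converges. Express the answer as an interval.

(-4, -2)

Ratio test: |a_{n+1}/a_n| = (2(n+1)² + 4(n+1) + 3)/(2n² + 4n + 3) → 1 as n → ∞.
Since the exponent of (t + 3) increases by 2 each term, convergence requires |t + 3|² < 1, hence R = 1.
Endpoint t = -2: the n-th term does not approach 0; divergence by the term test.
At t = -4: the terms have absolute value of order n², which does not tend to 0, so the series diverges by the divergence test.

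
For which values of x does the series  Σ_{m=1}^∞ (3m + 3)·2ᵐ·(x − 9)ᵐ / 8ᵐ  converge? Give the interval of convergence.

(5, 13)

Apply the ratio test: |a_{m+1}| / |a_m| = [(3(m+1) + 3)/(3m + 3)] · 2/8, which tends to 1/4 as m → ∞.
Convergence for |x − 9| · 1/4 < 1, i.e. |x − 9| < 4. So R = 4.
Endpoint x = 13: the m-th term does not approach 0; divergence by the term test.
Endpoint x = 5: the terms do not tend to 0, so the series diverges.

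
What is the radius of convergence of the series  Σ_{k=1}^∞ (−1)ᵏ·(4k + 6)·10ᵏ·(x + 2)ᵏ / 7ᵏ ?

R = 7/10

By the ratio test, |a_{k+1}/a_k| = [(4(k+1) + 6)/(4k + 6)] · 10/7 → 10/7.
Convergence for |x + 2| · 10/7 < 1, i.e. |x + 2| < 7/10. So R = 7/10.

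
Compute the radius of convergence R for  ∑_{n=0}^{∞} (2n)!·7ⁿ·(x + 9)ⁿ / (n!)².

R = 1/28

Apply the ratio test: |a_{n+1}| / |a_n| = (2n+1)·(2n+2)/(n+1)² · 7, which tends to 28 as n → ∞.
Convergence for |x + 9| · 28 < 1, i.e. |x + 9| < 1/28. So R = 1/28.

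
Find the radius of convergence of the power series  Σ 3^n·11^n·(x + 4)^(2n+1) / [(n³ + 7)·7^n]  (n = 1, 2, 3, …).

R = √231/33

Ratio test: |a_{n+1}/a_n| = [(n³ + 7)/((n+1)³ + 7)] · 3·11/7 → 33/7 as n → ∞.
Successive powers of (x + 4) differ by 2, so the series converges when |x + 4|² · 33/7 < 1, i.e. |x + 4| < √(7/33). So R = √231/33.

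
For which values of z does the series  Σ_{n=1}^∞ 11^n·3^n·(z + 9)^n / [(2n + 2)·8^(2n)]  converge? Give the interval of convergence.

The ratio of consecutive coefficients is [(2n + 2)/(2(n+1) + 2)] · 11·3/64 → 33/64.
Convergence for |z + 9| · 33/64 < 1, i.e. |z + 9| < 64/33. So R = 64/33.
Check z = -233/33: the terms are asymptotic to a nonzero constant times 1/n, so the series diverges by limit comparison with Σ 1/n.
Endpoint z = -361/33: an alternating series whose terms decrease to 0 in absolute value, so it converges by the Leibniz criterion.

[-361/33, -233/33)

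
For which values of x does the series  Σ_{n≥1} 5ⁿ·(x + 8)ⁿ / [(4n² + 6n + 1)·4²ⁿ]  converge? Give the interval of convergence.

[-56/5, -24/5]

Ratio test: |a_{n+1}/a_n| = [(4n² + 6n + 1)/(4(n+1)² + 6(n+1) + 1)] · 5/16 → 5/16 as n → ∞.
The series converges when 5/16 · |x + 8| < 1, giving R = 16/5.
At x = -24/5: the terms are on the order of 1/n², so the series converges absolutely by comparison with the p-series (p = 2 > 1).
Check x = -56/5: the terms are on the order of 1/n², so the series converges absolutely by comparison with the p-series (p = 2 > 1).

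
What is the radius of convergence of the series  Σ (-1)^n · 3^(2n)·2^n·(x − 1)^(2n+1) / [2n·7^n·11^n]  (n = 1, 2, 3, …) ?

R = √154/6

Ratio test: |a_{n+1}/a_n| = [2n/2(n+1)] · 9·2/(7·11) → 18/77 as n → ∞.
Writing y = (x − 1)², the series in y has radius 77/18, so |x − 1| < √(77/18) and R = √154/6.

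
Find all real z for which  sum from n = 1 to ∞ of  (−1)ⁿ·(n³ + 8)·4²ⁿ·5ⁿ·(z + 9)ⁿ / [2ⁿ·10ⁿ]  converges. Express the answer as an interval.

Apply the ratio test: |a_{n+1}| / |a_n| = [((n+1)³ + 8)/(n³ + 8)] · 16·5/(2·10), which tends to 4 as n → ∞.
Convergence for |z + 9| · 4 < 1, i.e. |z + 9| < 1/4. So R = 1/4.
When z = -35/4, the n-th term does not approach 0; divergence by the term test.
Check z = -37/4: the n-th term does not approach 0; divergence by the term test.

(-37/4, -35/4)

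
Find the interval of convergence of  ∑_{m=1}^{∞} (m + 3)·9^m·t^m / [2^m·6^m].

(-4/3, 4/3)

The ratio of consecutive coefficients is [((m+1) + 3)/(m + 3)] · 9/(2·6) → 3/4.
The series converges when 3/4 · |t| < 1, giving R = 4/3.
Check t = 4/3: the terms have absolute value of order m, which does not tend to 0, so the series diverges by the divergence test.
At t = -4/3: the terms do not tend to 0, so the series diverges.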